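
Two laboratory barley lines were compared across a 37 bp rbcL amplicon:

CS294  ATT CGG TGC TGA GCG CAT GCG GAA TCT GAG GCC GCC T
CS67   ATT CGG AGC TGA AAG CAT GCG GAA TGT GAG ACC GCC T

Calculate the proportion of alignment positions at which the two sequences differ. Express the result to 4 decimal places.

0.1351

Mismatches occur at site 7 (T→A), site 13 (G→A), site 14 (C→A), site 26 (C→G), site 31 (G→A).
There are 5 differences over 37 sites, so p = 5/37 = 0.1351.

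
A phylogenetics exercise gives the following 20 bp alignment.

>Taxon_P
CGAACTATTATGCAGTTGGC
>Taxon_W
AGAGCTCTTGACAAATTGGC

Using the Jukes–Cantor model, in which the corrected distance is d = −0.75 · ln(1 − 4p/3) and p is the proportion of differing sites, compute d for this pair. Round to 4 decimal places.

0.5716

The sequences differ at positions 1 (C/A), 4 (A/G), 7 (A/C), 10 (A/G), 11 (T/A), 12 (G/C), 13 (C/A), 15 (G/A).
p = 8/20 = 0.400000.
d = −0.75 · ln(1 − (4/3)·0.400000) = −0.75 · ln(0.466667) = −0.75 · (-0.762139) = 0.5716.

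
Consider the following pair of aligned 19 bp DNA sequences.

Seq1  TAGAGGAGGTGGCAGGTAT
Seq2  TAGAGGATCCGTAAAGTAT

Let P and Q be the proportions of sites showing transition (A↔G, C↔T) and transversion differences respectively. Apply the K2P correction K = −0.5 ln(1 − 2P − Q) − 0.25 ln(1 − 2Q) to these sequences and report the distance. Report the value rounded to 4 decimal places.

Mismatches occur at site 8 (G/T, transversion), site 9 (G/C, transversion), site 10 (T/C, transition), site 12 (G/T, transversion), site 13 (C/A, transversion), site 15 (G/A, transition).
Of the 6 differences, 2 transitions and 4 transversions over 19 sites: P = 2/19 = 0.105263, Q = 4/19 = 0.210526.
d = −0.5·ln(0.578948) − 0.25·ln(0.578948) = −0.5·(-0.546543) − 0.25·(-0.546543) = 0.4099.

0.4099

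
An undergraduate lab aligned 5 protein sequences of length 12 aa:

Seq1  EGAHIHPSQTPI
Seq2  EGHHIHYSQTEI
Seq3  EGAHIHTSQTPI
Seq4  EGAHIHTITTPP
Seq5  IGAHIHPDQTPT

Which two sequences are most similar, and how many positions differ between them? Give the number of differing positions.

1

Pairwise Hamming distances:
  Seq1 vs Seq2: 3
  Seq1 vs Seq3: 1
  Seq1 vs Seq4: 4
  Seq1 vs Seq5: 3
  Seq2 vs Seq3: 3
  Seq2 vs Seq4: 6
  Seq2 vs Seq5: 6
  Seq3 vs Seq4: 3
  Seq3 vs Seq5: 4
  Seq4 vs Seq5: 5
The smallest is 1, between Seq1 and Seq3.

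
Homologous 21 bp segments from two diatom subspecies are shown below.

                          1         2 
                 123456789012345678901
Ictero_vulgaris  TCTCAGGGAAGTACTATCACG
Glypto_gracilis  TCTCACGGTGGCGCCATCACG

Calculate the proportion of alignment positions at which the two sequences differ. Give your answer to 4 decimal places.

0.2857

Mismatches occur at site 6 (G↔C), site 9 (A↔T), site 10 (A↔G), site 12 (T↔C), site 13 (A↔G), site 15 (T↔C).
There are 6 differences over 21 sites, so p = 6/21 = 0.2857.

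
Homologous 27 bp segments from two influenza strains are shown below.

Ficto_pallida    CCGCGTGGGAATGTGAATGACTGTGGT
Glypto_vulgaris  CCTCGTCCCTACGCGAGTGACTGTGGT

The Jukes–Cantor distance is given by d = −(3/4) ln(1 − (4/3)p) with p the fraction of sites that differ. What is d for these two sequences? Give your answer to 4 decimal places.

0.3770

The sequences differ at positions 3 (G/T), 7 (G/C), 8 (G/C), 9 (G/C), 10 (A/T), 12 (T/C), 14 (T/C), 17 (A/G).
p = 8/27 = 0.296296.
d = −0.75 · ln(1 − (4/3)·0.296296) = −0.75 · ln(0.604939) = −0.75 · (-0.502628) = 0.3770.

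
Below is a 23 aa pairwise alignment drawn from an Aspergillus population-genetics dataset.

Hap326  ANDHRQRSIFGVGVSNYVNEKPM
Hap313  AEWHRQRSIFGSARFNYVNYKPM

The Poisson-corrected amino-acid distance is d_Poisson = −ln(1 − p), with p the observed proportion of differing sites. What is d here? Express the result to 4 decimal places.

Differing sites — 2:N/E; 3:D/W; 12:V/S; 13:G/A; 14:V/R; 15:S/F; 20:E/Y.
p = 7/23 = 0.304348.
d = −ln(1 − 0.304348) = −ln(0.695652) = 0.3629.

0.3629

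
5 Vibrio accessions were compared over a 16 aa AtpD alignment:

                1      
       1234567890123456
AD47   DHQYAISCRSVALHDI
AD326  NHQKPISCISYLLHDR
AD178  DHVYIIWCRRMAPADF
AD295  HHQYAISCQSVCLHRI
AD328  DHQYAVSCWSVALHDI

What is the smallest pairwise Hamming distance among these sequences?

2

Pairwise Hamming distances:
  AD47 vs AD326: 7
  AD47 vs AD178: 8
  AD47 vs AD295: 4
  AD47 vs AD328: 2
  AD326 vs AD178: 12
  AD326 vs AD295: 8
  AD326 vs AD328: 8
  AD178 vs AD295: 12
  AD178 vs AD328: 10
  AD295 vs AD328: 5
The smallest is 2, between AD47 and AD328.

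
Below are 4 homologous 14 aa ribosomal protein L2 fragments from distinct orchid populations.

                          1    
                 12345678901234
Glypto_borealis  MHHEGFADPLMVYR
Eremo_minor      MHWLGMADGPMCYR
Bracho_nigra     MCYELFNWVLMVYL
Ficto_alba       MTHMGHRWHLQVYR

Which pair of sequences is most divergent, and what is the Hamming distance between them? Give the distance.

Pairwise Hamming distances:
  Glypto_borealis vs Eremo_minor: 6
  Glypto_borealis vs Bracho_nigra: 7
  Glypto_borealis vs Ficto_alba: 7
  Eremo_minor vs Bracho_nigra: 11
  Eremo_minor vs Ficto_alba: 10
  Bracho_nigra vs Ficto_alba: 9
The largest is 11, between Eremo_minor and Bracho_nigra.

11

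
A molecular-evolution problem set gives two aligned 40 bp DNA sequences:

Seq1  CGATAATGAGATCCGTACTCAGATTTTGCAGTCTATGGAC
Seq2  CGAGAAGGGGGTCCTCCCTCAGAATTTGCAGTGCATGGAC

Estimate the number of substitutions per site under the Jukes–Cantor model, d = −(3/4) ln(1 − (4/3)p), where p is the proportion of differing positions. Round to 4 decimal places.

0.3041

Mismatches occur at site 4 (T↔G), site 7 (T↔G), site 9 (A↔G), site 11 (A↔G), site 15 (G↔T), site 16 (T↔C), site 17 (A↔C), site 24 (T↔A), site 33 (C↔G), site 34 (T↔C).
p = 10/40 = 0.250000.
d = −0.75 · ln(1 − (4/3)·0.250000) = −0.75 · ln(0.666667) = −0.75 · (-0.405465) = 0.3041.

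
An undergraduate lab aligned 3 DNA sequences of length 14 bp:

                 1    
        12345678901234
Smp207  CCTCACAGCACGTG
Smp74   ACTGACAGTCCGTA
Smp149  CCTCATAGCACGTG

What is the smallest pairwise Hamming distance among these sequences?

Pairwise Hamming distances:
  Smp207 vs Smp74: 5
  Smp207 vs Smp149: 1
  Smp74 vs Smp149: 6
The smallest is 1, between Smp207 and Smp149.

1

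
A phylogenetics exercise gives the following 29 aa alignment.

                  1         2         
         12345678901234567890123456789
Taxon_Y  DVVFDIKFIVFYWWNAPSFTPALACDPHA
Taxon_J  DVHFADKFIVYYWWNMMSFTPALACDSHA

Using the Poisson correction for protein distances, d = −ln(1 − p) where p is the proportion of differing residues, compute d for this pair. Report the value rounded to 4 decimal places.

0.2763

Differing sites — 3:V/H; 5:D/A; 6:I/D; 11:F/Y; 16:A/M; 17:P/M; 27:P/S.
p = 7/29 = 0.241379.
d = −ln(1 − 0.241379) = −ln(0.758621) = 0.2763.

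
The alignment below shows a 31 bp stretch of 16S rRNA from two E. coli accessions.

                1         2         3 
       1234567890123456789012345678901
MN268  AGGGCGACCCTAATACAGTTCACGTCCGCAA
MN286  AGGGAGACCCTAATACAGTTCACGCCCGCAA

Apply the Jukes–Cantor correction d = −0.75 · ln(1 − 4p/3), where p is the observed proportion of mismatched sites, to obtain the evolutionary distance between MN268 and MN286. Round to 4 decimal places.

0.0675

Mismatches occur at site 5 (C/A), site 25 (T/C).
p = 2/31 = 0.064516.
d = −0.75 · ln(1 − (4/3)·0.064516) = −0.75 · ln(0.913979) = −0.75 · (-0.089948) = 0.0675.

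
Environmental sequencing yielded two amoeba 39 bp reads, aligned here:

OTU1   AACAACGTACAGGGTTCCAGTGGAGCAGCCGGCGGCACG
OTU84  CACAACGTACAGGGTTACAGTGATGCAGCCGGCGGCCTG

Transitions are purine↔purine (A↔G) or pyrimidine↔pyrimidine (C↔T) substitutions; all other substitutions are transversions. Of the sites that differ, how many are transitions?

The sequences differ at positions 1 (A/C, transversion), 17 (C/A, transversion), 23 (G/A, transition), 24 (A/T, transversion), 37 (A/C, transversion), 38 (C/T, transition).
Of the 6 differences, 2 transitions and 4 transversions, so the answer is 2.

2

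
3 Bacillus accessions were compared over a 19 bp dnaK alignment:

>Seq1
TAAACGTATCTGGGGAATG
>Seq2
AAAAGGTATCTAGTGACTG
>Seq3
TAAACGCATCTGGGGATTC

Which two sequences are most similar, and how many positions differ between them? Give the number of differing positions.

3

Pairwise Hamming distances:
  Seq1 vs Seq2: 5
  Seq1 vs Seq3: 3
  Seq2 vs Seq3: 7
The smallest is 3, between Seq1 and Seq3.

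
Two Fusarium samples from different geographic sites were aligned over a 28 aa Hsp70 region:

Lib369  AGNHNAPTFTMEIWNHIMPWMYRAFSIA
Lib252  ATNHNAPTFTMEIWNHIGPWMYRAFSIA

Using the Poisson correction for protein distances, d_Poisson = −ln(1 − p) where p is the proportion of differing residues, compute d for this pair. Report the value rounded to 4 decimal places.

The sequences differ at positions 2 (G/T), 18 (M/G).
p = 2/28 = 0.071429.
d = −ln(1 − 0.071429) = −ln(0.928571) = 0.0741.

0.0741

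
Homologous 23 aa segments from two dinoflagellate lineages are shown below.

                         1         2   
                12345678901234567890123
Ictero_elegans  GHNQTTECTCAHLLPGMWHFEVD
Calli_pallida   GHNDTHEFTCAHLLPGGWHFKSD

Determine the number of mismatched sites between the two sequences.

6

Differing sites — 4:Q/D; 6:T/H; 8:C/F; 17:M/G; 21:E/K; 22:V/S.
That gives 6 mismatches out of 23 aligned sites, so the Hamming distance is 6.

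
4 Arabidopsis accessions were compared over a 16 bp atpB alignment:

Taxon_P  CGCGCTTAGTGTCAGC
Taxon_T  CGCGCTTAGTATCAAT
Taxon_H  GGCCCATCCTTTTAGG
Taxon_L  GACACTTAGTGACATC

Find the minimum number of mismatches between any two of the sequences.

Pairwise Hamming distances:
  Taxon_P vs Taxon_T: 3
  Taxon_P vs Taxon_H: 8
  Taxon_P vs Taxon_L: 5
  Taxon_T vs Taxon_H: 9
  Taxon_T vs Taxon_L: 7
  Taxon_H vs Taxon_L: 10
The smallest is 3, between Taxon_P and Taxon_T.

3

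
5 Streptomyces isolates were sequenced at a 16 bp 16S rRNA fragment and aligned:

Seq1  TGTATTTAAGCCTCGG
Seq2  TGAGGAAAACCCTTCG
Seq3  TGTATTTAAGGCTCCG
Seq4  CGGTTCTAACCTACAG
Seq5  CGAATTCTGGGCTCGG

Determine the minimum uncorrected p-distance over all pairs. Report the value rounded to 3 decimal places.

0.125

Pairwise Hamming distances:
  Seq1 vs Seq2: 8
  Seq1 vs Seq3: 2
  Seq1 vs Seq4: 8
  Seq1 vs Seq5: 6
  Seq2 vs Seq3: 8
  Seq2 vs Seq4: 10
  Seq2 vs Seq5: 11
  Seq3 vs Seq4: 9
  Seq3 vs Seq5: 6
  Seq4 vs Seq5: 11
The smallest is 2 mismatches, between Seq1 and Seq3; p = 2/16 = 0.125.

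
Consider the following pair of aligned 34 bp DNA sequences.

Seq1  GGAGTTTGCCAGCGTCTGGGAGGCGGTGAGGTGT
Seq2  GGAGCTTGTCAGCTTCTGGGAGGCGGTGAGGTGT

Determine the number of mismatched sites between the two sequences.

3

Differing sites — 5:T/C; 9:C/T; 14:G/T.
That gives 3 mismatches out of 34 aligned sites, so the Hamming distance is 3.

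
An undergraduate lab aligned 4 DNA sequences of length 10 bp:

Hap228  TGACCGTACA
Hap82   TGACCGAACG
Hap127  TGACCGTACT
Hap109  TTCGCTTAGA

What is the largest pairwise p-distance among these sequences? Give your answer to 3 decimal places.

0.700

Pairwise Hamming distances:
  Hap228 vs Hap82: 2
  Hap228 vs Hap127: 1
  Hap228 vs Hap109: 5
  Hap82 vs Hap127: 2
  Hap82 vs Hap109: 7
  Hap127 vs Hap109: 6
The largest is 7 mismatches, between Hap82 and Hap109; p = 7/10 = 0.700.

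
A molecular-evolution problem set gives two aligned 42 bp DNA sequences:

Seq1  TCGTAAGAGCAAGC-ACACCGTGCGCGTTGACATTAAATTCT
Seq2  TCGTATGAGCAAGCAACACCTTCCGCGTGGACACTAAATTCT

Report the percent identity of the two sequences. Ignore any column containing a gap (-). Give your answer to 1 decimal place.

Excluding the 1 gap column leaves 41 comparable sites.
The sequences differ at positions 6 (A/T), 21 (G/T), 23 (G/C), 29 (T/G), 34 (T/C).
36 of the 41 comparable sites match, so the percent identity is 36/41 × 100 = 87.8%.

87.8%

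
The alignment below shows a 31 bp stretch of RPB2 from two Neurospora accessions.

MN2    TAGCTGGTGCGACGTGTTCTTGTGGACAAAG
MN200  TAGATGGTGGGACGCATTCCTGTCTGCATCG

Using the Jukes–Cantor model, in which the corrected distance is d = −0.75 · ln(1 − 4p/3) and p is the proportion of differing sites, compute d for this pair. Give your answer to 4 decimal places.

0.4217

Mismatches occur at site 4 (C/A), site 10 (C/G), site 15 (T/C), site 16 (G/A), site 20 (T/C), site 24 (G/C), site 25 (G/T), site 26 (A/G), site 29 (A/T), site 30 (A/C).
p = 10/31 = 0.322581.
d = −0.75 · ln(1 − (4/3)·0.322581) = −0.75 · ln(0.569892) = −0.75 · (-0.562308) = 0.4217.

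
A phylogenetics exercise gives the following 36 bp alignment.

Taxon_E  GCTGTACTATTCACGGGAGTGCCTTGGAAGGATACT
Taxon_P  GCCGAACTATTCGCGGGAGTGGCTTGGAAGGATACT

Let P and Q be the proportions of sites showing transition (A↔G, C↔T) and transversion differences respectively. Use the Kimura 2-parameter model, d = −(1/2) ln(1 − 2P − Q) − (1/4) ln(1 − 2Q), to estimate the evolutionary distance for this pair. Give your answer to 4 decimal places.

Mismatches occur at site 3 (T/C, transition), site 5 (T/A, transversion), site 13 (A/G, transition), site 22 (C/G, transversion).
Of the 4 differences, 2 transitions and 2 transversions over 36 sites: P = 2/36 = 0.055556, Q = 2/36 = 0.055556.
d = −0.5·ln(0.833332) − 0.25·ln(0.888888) = −0.5·(-0.182323) − 0.25·(-0.117784) = 0.1206.

0.1206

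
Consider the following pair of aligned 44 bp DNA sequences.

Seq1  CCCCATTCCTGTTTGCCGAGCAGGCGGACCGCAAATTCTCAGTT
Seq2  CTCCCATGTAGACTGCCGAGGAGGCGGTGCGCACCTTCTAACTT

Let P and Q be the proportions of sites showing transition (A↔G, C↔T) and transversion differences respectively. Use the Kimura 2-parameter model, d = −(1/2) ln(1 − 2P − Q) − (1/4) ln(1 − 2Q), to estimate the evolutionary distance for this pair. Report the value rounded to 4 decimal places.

The sequences differ at positions 2 (C/T, transition), 5 (A/C, transversion), 6 (T/A, transversion), 8 (C/G, transversion), 9 (C/T, transition), 10 (T/A, transversion), 12 (T/A, transversion), 13 (T/C, transition), 21 (C/G, transversion), 28 (A/T, transversion), 29 (C/G, transversion), 34 (A/C, transversion), 35 (A/C, transversion), 40 (C/A, transversion), 42 (G/C, transversion).
Of the 15 differences, 3 transitions and 12 transversions over 44 sites: P = 3/44 = 0.068182, Q = 12/44 = 0.272727.
d = −0.5·ln(0.590909) − 0.25·ln(0.454546) = −0.5·(-0.526093) − 0.25·(-0.788456) = 0.4602.

0.4602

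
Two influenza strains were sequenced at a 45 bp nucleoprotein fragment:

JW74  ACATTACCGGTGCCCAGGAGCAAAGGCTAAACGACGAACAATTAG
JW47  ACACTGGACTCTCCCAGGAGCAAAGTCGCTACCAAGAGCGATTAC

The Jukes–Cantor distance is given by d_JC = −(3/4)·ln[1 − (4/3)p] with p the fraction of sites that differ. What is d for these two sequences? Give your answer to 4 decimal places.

0.5254

Differing sites — 4:T/C; 6:A/G; 7:C/G; 8:C/A; 9:G/C; 10:G/T; 11:T/C; 12:G/T; 26:G/T; 28:T/G; 29:A/C; 30:A/T; 33:G/C; 35:C/A; 38:A/G; 40:A/G; 45:G/C.
p = 17/45 = 0.377778.
d = −0.75 · ln(1 − (4/3)·0.377778) = −0.75 · ln(0.496296) = −0.75 · (-0.700583) = 0.5254.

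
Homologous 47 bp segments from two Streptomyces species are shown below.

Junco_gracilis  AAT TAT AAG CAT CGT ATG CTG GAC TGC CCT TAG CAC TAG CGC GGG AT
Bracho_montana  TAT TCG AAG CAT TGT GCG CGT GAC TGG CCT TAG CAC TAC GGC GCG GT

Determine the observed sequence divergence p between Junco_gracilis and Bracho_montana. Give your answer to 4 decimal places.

0.2766

Mismatches occur at site 1 (A/T), site 5 (A/C), site 6 (T/G), site 13 (C/T), site 16 (A/G), site 17 (T/C), site 20 (T/G), site 21 (G/T), site 27 (C/G), site 39 (G/C), site 40 (C/G), site 44 (G/C), site 46 (A/G).
There are 13 differences over 47 sites, so p = 13/47 = 0.2766.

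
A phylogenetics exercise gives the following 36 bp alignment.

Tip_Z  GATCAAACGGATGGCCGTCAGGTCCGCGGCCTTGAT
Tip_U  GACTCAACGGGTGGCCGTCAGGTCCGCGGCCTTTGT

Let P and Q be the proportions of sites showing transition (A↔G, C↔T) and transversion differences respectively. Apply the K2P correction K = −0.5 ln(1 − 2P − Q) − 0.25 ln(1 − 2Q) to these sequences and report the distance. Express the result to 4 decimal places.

Mismatches occur at site 3 (T→C, transition), site 4 (C→T, transition), site 5 (A→C, transversion), site 11 (A→G, transition), site 34 (G→T, transversion), site 35 (A→G, transition).
Of the 6 differences, 4 transitions and 2 transversions over 36 sites: P = 4/36 = 0.111111, Q = 2/36 = 0.055556.
d = −0.5·ln(0.722222) − 0.25·ln(0.888888) = −0.5·(-0.325423) − 0.25·(-0.117784) = 0.1922.

0.1922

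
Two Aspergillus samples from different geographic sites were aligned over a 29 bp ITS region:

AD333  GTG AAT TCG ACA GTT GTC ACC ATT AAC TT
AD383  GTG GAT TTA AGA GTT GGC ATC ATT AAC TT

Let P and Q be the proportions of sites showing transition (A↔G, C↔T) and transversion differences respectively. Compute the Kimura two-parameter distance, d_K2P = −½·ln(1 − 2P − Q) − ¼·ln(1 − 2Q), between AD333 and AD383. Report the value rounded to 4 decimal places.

Differing sites — 4:A/G (Ti); 8:C/T (Ti); 9:G/A (Ti); 11:C/G (Tv); 17:T/G (Tv); 20:C/T (Ti).
Of the 6 differences, 4 transitions and 2 transversions over 29 sites: P = 4/29 = 0.137931, Q = 2/29 = 0.068966.
d = −0.5·ln(0.655172) − 0.25·ln(0.862068) = −0.5·(-0.422857) − 0.25·(-0.148421) = 0.2485.

0.2485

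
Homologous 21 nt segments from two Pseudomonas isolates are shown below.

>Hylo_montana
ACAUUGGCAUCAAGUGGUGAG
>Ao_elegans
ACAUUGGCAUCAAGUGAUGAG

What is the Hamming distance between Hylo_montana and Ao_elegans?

1

Differing sites — 17:G/A.
That gives 1 mismatch out of 21 aligned sites, so the Hamming distance is 1.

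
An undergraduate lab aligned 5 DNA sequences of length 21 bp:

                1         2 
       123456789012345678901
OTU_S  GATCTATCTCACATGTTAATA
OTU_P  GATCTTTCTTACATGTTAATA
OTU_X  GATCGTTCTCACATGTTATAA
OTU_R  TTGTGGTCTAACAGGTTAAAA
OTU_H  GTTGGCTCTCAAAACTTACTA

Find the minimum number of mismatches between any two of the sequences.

Pairwise Hamming distances:
  OTU_S vs OTU_P: 2
  OTU_S vs OTU_X: 4
  OTU_S vs OTU_R: 9
  OTU_S vs OTU_H: 8
  OTU_P vs OTU_X: 4
  OTU_P vs OTU_R: 9
  OTU_P vs OTU_H: 9
  OTU_X vs OTU_R: 8
  OTU_X vs OTU_H: 8
  OTU_R vs OTU_H: 10
The smallest is 2, between OTU_S and OTU_P.

2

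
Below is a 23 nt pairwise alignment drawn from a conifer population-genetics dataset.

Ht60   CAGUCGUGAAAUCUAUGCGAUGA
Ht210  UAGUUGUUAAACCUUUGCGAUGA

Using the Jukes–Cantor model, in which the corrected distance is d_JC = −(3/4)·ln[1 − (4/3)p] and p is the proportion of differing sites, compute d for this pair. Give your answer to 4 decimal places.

Differing sites — 1:C/U; 5:C/U; 8:G/U; 12:U/C; 15:A/U.
p = 5/23 = 0.217391.
d = −0.75 · ln(1 − (4/3)·0.217391) = −0.75 · ln(0.710145) = −0.75 · (-0.342286) = 0.2567.

0.2567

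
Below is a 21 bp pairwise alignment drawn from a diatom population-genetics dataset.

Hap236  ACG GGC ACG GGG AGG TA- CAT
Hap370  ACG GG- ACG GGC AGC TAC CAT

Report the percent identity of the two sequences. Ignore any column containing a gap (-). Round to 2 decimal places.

Excluding the 2 gap columns leaves 19 comparable sites.
The sequences differ at positions 12 (G/C), 15 (G/C).
17 of the 19 comparable sites match, so the percent identity is 17/19 × 100 = 89.47%.

89.47%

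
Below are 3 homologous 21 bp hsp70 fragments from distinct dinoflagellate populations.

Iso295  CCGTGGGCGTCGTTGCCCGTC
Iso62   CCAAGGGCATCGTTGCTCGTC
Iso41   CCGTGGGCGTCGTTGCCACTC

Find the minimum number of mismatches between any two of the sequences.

2

Pairwise Hamming distances:
  Iso295 vs Iso62: 4
  Iso295 vs Iso41: 2
  Iso62 vs Iso41: 6
The smallest is 2, between Iso295 and Iso41.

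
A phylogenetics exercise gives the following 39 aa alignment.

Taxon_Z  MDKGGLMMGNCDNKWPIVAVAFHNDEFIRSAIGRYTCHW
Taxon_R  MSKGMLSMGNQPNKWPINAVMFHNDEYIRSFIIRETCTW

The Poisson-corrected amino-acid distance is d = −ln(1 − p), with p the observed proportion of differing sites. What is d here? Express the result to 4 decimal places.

The sequences differ at positions 2 (D/S), 5 (G/M), 7 (M/S), 11 (C/Q), 12 (D/P), 18 (V/N), 21 (A/M), 27 (F/Y), 31 (A/F), 33 (G/I), 35 (Y/E), 38 (H/T).
p = 12/39 = 0.307692.
d = −ln(1 − 0.307692) = −ln(0.692308) = 0.3677.

0.3677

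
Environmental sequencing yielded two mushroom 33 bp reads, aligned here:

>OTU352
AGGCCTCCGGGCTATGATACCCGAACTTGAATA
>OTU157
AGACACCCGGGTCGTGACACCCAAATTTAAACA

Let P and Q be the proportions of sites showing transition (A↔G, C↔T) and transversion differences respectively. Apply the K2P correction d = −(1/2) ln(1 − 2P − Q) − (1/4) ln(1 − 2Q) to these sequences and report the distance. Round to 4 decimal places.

The sequences differ at positions 3 (G/A, transition), 5 (C/A, transversion), 6 (T/C, transition), 12 (C/T, transition), 13 (T/C, transition), 14 (A/G, transition), 18 (T/C, transition), 23 (G/A, transition), 26 (C/T, transition), 29 (G/A, transition), 32 (T/C, transition).
Of the 11 differences, 10 transitions and 1 transversion over 33 sites: P = 10/33 = 0.303030, Q = 1/33 = 0.030303.
d = −0.5·ln(0.363637) − 0.25·ln(0.939394) = −0.5·(-1.011599) − 0.25·(-0.062520) = 0.5214.

0.5214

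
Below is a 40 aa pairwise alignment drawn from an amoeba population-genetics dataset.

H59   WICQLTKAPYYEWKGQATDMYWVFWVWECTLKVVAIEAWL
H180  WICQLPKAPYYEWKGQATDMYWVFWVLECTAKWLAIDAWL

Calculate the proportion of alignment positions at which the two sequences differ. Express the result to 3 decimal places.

0.150

Differing sites — 6:T/P; 27:W/L; 31:L/A; 33:V/W; 34:V/L; 37:E/D.
There are 6 differences over 40 sites, so p = 6/40 = 0.150.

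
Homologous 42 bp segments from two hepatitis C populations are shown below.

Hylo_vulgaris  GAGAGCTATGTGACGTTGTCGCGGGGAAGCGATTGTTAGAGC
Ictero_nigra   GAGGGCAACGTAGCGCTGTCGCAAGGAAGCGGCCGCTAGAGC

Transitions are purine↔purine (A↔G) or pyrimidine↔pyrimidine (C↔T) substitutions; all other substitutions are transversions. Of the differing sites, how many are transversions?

The sequences differ at positions 4 (A/G, transition), 7 (T/A, transversion), 9 (T/C, transition), 12 (G/A, transition), 13 (A/G, transition), 16 (T/C, transition), 23 (G/A, transition), 24 (G/A, transition), 32 (A/G, transition), 33 (T/C, transition), 34 (T/C, transition), 36 (T/C, transition).
Of the 12 differences, 11 transitions and 1 transversion, so the answer is 1.

1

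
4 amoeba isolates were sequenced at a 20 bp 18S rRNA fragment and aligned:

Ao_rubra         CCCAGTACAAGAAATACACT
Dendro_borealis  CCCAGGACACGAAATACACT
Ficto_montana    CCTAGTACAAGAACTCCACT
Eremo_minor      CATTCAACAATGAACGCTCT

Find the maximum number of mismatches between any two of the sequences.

Pairwise Hamming distances:
  Ao_rubra vs Dendro_borealis: 2
  Ao_rubra vs Ficto_montana: 3
  Ao_rubra vs Eremo_minor: 10
  Dendro_borealis vs Ficto_montana: 5
  Dendro_borealis vs Eremo_minor: 11
  Ficto_montana vs Eremo_minor: 10
The largest is 11, between Dendro_borealis and Eremo_minor.

11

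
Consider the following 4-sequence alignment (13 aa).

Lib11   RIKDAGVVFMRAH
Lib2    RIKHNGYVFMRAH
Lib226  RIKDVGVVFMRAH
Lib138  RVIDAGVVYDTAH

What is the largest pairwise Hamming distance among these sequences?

Pairwise Hamming distances:
  Lib11 vs Lib2: 3
  Lib11 vs Lib226: 1
  Lib11 vs Lib138: 5
  Lib2 vs Lib226: 3
  Lib2 vs Lib138: 8
  Lib226 vs Lib138: 6
The largest is 8, between Lib2 and Lib138.

8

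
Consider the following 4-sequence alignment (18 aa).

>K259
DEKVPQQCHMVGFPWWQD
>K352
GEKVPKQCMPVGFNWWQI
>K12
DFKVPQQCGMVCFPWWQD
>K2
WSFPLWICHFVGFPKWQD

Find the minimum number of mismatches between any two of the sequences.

3

Pairwise Hamming distances:
  K259 vs K352: 6
  K259 vs K12: 3
  K259 vs K2: 9
  K352 vs K12: 8
  K352 vs K2: 12
  K12 vs K2: 11
The smallest is 3, between K259 and K12.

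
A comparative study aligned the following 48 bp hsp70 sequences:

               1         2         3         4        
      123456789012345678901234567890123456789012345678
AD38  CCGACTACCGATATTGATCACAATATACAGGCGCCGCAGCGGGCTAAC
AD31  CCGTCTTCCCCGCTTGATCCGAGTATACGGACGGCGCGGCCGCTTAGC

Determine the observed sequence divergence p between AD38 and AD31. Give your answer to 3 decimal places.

0.354

Mismatches occur at site 4 (A↔T), site 7 (A↔T), site 10 (G↔C), site 11 (A↔C), site 12 (T↔G), site 13 (A↔C), site 20 (A↔C), site 21 (C↔G), site 23 (A↔G), site 29 (A↔G), site 31 (G↔A), site 34 (C↔G), site 38 (A↔G), site 41 (G↔C), site 43 (G↔C), site 44 (C↔T), site 47 (A↔G).
There are 17 differences over 48 sites, so p = 17/48 = 0.354.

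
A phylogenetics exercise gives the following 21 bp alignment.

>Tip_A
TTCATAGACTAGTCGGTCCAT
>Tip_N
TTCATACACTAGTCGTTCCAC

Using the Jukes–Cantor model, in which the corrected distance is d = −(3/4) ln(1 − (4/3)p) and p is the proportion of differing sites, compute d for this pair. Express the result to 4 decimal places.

0.1585

Differing sites — 7:G/C; 16:G/T; 21:T/C.
p = 3/21 = 0.142857.
d = −0.75 · ln(1 − (4/3)·0.142857) = −0.75 · ln(0.809524) = −0.75 · (-0.211309) = 0.1585.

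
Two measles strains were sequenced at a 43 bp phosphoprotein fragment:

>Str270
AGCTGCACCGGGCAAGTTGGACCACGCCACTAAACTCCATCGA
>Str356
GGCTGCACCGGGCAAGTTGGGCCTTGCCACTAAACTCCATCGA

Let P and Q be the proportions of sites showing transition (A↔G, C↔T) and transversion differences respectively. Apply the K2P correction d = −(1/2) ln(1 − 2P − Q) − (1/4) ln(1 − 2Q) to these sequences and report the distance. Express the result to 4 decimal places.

0.1007

Mismatches occur at site 1 (A/G, transition), site 21 (A/G, transition), site 24 (A/T, transversion), site 25 (C/T, transition).
Of the 4 differences, 3 transitions and 1 transversion over 43 sites: P = 3/43 = 0.069767, Q = 1/43 = 0.023256.
d = −0.5·ln(0.837210) − 0.25·ln(0.953488) = −0.5·(-0.177680) − 0.25·(-0.047628) = 0.1007.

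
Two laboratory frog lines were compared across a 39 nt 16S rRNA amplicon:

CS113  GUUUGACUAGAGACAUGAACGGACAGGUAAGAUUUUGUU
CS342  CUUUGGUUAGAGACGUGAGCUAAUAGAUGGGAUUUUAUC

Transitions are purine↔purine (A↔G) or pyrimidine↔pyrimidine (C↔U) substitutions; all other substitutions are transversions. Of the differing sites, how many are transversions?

Differing sites — 1:G/C (Tv); 6:A/G (Ti); 7:C/U (Ti); 15:A/G (Ti); 19:A/G (Ti); 21:G/U (Tv); 22:G/A (Ti); 24:C/U (Ti); 27:G/A (Ti); 29:A/G (Ti); 30:A/G (Ti); 37:G/A (Ti); 39:U/C (Ti).
Of the 13 differences, 11 transitions and 2 transversions, so the answer is 2.

2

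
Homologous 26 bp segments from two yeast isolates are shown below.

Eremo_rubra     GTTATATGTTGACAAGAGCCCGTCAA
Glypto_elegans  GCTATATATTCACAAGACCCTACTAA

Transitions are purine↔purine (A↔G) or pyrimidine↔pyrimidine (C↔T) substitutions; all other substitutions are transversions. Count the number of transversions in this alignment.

2

The sequences differ at positions 2 (T/C, transition), 8 (G/A, transition), 11 (G/C, transversion), 18 (G/C, transversion), 21 (C/T, transition), 22 (G/A, transition), 23 (T/C, transition), 24 (C/T, transition).
Of the 8 differences, 6 transitions and 2 transversions, so the answer is 2.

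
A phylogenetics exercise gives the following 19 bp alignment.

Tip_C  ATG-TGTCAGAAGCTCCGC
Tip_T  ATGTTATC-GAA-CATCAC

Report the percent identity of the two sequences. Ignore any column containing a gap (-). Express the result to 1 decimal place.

75.0%

Excluding the 3 gap columns leaves 16 comparable sites.
Mismatches occur at site 6 (G→A), site 15 (T→A), site 16 (C→T), site 18 (G→A).
12 of the 16 comparable sites match, so the percent identity is 12/16 × 100 = 75.0%.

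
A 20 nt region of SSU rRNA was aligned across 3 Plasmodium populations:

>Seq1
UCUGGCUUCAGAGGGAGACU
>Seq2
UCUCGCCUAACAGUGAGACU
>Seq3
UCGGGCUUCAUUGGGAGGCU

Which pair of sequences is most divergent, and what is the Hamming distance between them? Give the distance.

Pairwise Hamming distances:
  Seq1 vs Seq2: 5
  Seq1 vs Seq3: 4
  Seq2 vs Seq3: 8
The largest is 8, between Seq2 and Seq3.

8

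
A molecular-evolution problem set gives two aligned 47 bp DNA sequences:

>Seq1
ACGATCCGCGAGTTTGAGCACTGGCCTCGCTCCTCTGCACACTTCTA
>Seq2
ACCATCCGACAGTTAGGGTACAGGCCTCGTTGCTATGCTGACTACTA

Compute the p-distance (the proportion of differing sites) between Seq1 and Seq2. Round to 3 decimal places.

The sequences differ at positions 3 (G/C), 9 (C/A), 10 (G/C), 15 (T/A), 17 (A/G), 19 (C/T), 22 (T/A), 30 (C/T), 32 (C/G), 35 (C/A), 39 (A/T), 40 (C/G), 44 (T/A).
There are 13 differences over 47 sites, so p = 13/47 = 0.277.

0.277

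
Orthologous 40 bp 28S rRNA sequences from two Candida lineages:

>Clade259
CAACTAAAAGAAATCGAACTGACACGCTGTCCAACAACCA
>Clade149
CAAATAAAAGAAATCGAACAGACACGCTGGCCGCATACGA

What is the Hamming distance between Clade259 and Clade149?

8

Differing sites — 4:C/A; 20:T/A; 30:T/G; 33:A/G; 34:A/C; 35:C/A; 36:A/T; 39:C/G.
That gives 8 mismatches out of 40 aligned sites, so the Hamming distance is 8.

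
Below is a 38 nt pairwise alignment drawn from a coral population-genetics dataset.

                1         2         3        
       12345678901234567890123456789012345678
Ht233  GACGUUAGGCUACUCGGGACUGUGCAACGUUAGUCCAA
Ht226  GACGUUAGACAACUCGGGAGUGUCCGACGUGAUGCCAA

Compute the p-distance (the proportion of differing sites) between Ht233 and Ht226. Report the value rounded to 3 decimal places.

Mismatches occur at site 9 (G→A), site 11 (U→A), site 20 (C→G), site 24 (G→C), site 26 (A→G), site 31 (U→G), site 33 (G→U), site 34 (U→G).
There are 8 differences over 38 sites, so p = 8/38 = 0.211.

0.211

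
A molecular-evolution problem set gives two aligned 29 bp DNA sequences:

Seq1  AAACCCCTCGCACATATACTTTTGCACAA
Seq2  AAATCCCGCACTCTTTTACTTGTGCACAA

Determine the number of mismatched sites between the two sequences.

Differing sites — 4:C/T; 8:T/G; 10:G/A; 12:A/T; 14:A/T; 16:A/T; 22:T/G.
That gives 7 mismatches out of 29 aligned sites, so the Hamming distance is 7.

7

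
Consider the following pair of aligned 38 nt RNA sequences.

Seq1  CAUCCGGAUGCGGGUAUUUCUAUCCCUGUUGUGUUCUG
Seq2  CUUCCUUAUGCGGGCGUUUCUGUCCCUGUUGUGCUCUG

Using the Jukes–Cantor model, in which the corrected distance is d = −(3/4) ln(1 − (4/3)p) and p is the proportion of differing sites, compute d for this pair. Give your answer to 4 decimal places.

Mismatches occur at site 2 (A↔U), site 6 (G↔U), site 7 (G↔U), site 15 (U↔C), site 16 (A↔G), site 22 (A↔G), site 34 (U↔C).
p = 7/38 = 0.184211.
d = −0.75 · ln(1 − (4/3)·0.184211) = −0.75 · ln(0.754385) = −0.75 · (-0.281852) = 0.2114.

0.2114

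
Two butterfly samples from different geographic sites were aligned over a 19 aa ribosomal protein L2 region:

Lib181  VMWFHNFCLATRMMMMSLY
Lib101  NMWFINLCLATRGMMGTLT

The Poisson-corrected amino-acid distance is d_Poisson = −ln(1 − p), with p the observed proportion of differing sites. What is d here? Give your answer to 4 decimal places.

Differing sites — 1:V/N; 5:H/I; 7:F/L; 13:M/G; 16:M/G; 17:S/T; 19:Y/T.
p = 7/19 = 0.368421.
d = −ln(1 − 0.368421) = −ln(0.631579) = 0.4595.

0.4595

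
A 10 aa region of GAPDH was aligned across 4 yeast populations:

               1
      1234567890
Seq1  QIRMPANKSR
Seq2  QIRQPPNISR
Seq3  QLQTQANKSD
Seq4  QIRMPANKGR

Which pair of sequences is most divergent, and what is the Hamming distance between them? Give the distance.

Pairwise Hamming distances:
  Seq1 vs Seq2: 3
  Seq1 vs Seq3: 5
  Seq1 vs Seq4: 1
  Seq2 vs Seq3: 7
  Seq2 vs Seq4: 4
  Seq3 vs Seq4: 6
The largest is 7, between Seq2 and Seq3.

7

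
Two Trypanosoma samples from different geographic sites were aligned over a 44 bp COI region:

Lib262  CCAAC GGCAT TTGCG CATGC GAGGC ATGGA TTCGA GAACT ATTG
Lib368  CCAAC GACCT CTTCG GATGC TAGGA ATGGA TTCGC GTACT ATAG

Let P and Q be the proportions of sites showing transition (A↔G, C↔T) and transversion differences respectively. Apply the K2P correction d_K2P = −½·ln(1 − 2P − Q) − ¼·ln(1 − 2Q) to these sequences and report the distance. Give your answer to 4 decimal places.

Mismatches occur at site 7 (G/A, transition), site 9 (A/C, transversion), site 11 (T/C, transition), site 13 (G/T, transversion), site 16 (C/G, transversion), site 21 (G/T, transversion), site 25 (C/A, transversion), site 35 (A/C, transversion), site 37 (A/T, transversion), site 43 (T/A, transversion).
Of the 10 differences, 2 transitions and 8 transversions over 44 sites: P = 2/44 = 0.045455, Q = 8/44 = 0.181818.
d = −0.5·ln(0.727272) − 0.25·ln(0.636364) = −0.5·(-0.318455) − 0.25·(-0.451985) = 0.2722.

0.2722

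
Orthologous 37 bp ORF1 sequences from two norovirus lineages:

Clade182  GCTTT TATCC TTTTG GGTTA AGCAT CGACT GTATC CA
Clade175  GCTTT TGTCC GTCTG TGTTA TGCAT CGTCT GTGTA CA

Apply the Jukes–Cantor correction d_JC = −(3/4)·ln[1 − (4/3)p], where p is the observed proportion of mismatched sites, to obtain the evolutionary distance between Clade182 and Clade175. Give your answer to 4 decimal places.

0.2551

Differing sites — 7:A/G; 11:T/G; 13:T/C; 16:G/T; 21:A/T; 28:A/T; 33:A/G; 35:C/A.
p = 8/37 = 0.216216.
d = −0.75 · ln(1 − (4/3)·0.216216) = −0.75 · ln(0.711712) = −0.75 · (-0.340082) = 0.2551.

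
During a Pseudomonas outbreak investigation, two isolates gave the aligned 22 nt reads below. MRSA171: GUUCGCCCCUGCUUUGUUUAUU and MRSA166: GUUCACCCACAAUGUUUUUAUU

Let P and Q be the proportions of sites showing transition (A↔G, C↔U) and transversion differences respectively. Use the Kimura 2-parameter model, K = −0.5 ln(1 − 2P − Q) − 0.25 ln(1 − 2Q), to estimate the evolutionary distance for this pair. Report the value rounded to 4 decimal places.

Differing sites — 5:G/A (Ti); 9:C/A (Tv); 10:U/C (Ti); 11:G/A (Ti); 12:C/A (Tv); 14:U/G (Tv); 16:G/U (Tv).
Of the 7 differences, 3 transitions and 4 transversions over 22 sites: P = 3/22 = 0.136364, Q = 4/22 = 0.181818.
d = −0.5·ln(0.545454) − 0.25·ln(0.636364) = −0.5·(-0.606137) − 0.25·(-0.451985) = 0.4161.

0.4161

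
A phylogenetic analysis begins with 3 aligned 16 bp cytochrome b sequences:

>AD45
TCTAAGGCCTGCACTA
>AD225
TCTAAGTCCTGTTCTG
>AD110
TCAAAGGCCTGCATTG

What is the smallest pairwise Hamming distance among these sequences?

3

Pairwise Hamming distances:
  AD45 vs AD225: 4
  AD45 vs AD110: 3
  AD225 vs AD110: 5
The smallest is 3, between AD45 and AD110.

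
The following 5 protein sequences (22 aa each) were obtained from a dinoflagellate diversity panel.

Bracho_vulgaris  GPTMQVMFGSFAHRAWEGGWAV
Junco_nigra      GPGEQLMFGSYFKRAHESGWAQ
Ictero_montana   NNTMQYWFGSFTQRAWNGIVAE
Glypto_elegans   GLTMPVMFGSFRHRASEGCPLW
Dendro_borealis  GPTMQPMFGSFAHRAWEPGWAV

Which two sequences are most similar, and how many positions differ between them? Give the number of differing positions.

2

Pairwise Hamming distances:
  Bracho_vulgaris vs Junco_nigra: 9
  Bracho_vulgaris vs Ictero_montana: 10
  Bracho_vulgaris vs Glypto_elegans: 8
  Bracho_vulgaris vs Dendro_borealis: 2
  Junco_nigra vs Ictero_montana: 15
  Junco_nigra vs Glypto_elegans: 14
  Junco_nigra vs Dendro_borealis: 9
  Ictero_montana vs Glypto_elegans: 13
  Ictero_montana vs Dendro_borealis: 11
  Glypto_elegans vs Dendro_borealis: 10
The smallest is 2, between Bracho_vulgaris and Dendro_borealis.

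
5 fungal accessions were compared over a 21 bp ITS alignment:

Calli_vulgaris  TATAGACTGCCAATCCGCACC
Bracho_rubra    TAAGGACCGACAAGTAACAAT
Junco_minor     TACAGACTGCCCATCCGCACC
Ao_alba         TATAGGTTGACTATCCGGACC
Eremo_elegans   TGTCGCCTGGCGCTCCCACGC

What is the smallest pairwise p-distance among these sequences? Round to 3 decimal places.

0.095

Pairwise Hamming distances:
  Calli_vulgaris vs Bracho_rubra: 10
  Calli_vulgaris vs Junco_minor: 2
  Calli_vulgaris vs Ao_alba: 5
  Calli_vulgaris vs Eremo_elegans: 10
  Bracho_rubra vs Junco_minor: 11
  Bracho_rubra vs Ao_alba: 13
  Bracho_rubra vs Eremo_elegans: 16
  Junco_minor vs Ao_alba: 6
  Junco_minor vs Eremo_elegans: 11
  Ao_alba vs Eremo_elegans: 11
The smallest is 2 mismatches, between Calli_vulgaris and Junco_minor; p = 2/21 = 0.095.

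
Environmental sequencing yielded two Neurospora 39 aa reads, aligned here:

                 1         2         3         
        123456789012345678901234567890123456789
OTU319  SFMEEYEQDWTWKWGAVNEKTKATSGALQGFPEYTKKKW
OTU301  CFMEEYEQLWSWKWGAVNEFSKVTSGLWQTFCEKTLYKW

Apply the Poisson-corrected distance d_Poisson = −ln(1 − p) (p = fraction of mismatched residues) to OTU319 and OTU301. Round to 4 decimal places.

0.4055

Mismatches occur at site 1 (S→C), site 9 (D→L), site 11 (T→S), site 20 (K→F), site 21 (T→S), site 23 (A→V), site 27 (A→L), site 28 (L→W), site 30 (G→T), site 32 (P→C), site 34 (Y→K), site 36 (K→L), site 37 (K→Y).
p = 13/39 = 0.333333.
d = −ln(1 − 0.333333) = −ln(0.666667) = 0.4055.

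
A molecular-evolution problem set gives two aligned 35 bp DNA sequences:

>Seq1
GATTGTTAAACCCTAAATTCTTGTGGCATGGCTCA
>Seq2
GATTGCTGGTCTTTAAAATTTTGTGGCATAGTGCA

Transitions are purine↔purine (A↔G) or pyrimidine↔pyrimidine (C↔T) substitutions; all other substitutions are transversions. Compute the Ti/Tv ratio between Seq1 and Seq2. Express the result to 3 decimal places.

Mismatches occur at site 6 (T↔C, transition), site 8 (A↔G, transition), site 9 (A↔G, transition), site 10 (A↔T, transversion), site 12 (C↔T, transition), site 13 (C↔T, transition), site 18 (T↔A, transversion), site 20 (C↔T, transition), site 30 (G↔A, transition), site 32 (C↔T, transition), site 33 (T↔G, transversion).
Of the 11 differences, 8 transitions and 3 transversions, so Ti/Tv = 8/3 = 2.667.

2.667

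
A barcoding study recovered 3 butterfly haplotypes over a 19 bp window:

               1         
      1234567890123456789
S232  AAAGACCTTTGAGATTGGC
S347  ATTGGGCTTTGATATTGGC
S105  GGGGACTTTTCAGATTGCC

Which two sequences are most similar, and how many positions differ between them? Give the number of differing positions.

5

Pairwise Hamming distances:
  S232 vs S347: 5
  S232 vs S105: 6
  S347 vs S105: 9
The smallest is 5, between S232 and S347.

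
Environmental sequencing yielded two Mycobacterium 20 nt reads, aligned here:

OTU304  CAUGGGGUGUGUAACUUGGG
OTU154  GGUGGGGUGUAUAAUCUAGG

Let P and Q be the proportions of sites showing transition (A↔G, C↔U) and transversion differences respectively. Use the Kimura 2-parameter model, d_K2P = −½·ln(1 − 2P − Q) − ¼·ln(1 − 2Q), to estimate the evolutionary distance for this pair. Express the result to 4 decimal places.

Mismatches occur at site 1 (C↔G, transversion), site 2 (A↔G, transition), site 11 (G↔A, transition), site 15 (C↔U, transition), site 16 (U↔C, transition), site 18 (G↔A, transition).
Of the 6 differences, 5 transitions and 1 transversion over 20 sites: P = 5/20 = 0.250000, Q = 1/20 = 0.050000.
d = −0.5·ln(0.450000) − 0.25·ln(0.900000) = −0.5·(-0.798508) − 0.25·(-0.105361) = 0.4256.

0.4256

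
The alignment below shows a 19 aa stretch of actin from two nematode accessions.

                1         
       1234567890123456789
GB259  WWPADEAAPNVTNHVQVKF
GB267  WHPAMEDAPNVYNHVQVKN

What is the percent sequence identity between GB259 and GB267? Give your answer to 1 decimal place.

Mismatches occur at site 2 (W/H), site 5 (D/M), site 7 (A/D), site 12 (T/Y), site 19 (F/N).
14 of the 19 sites match, so the percent identity is 14/19 × 100 = 73.7%.

73.7%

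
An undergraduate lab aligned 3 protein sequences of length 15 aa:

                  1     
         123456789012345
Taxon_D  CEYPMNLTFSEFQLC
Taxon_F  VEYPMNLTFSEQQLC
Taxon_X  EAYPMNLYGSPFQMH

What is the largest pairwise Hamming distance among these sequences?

8

Pairwise Hamming distances:
  Taxon_D vs Taxon_F: 2
  Taxon_D vs Taxon_X: 7
  Taxon_F vs Taxon_X: 8
The largest is 8, between Taxon_F and Taxon_X.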